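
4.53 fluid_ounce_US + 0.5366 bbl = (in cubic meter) 0.08545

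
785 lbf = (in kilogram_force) 356.1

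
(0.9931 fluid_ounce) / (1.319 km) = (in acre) 5.502e-12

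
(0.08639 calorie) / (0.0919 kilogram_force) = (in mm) 401.1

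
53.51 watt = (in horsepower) 0.07176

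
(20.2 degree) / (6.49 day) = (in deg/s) 3.602e-05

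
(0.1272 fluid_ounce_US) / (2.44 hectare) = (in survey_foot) 5.058e-10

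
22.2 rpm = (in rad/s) 2.325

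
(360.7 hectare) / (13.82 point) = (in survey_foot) 2.427e+09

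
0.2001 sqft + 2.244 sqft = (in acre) 5.611e-05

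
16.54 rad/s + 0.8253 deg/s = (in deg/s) 948.5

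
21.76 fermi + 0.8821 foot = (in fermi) 2.689e+14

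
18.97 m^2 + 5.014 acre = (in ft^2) 2.186e+05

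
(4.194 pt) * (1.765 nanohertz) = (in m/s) 2.611e-12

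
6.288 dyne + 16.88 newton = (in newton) 16.88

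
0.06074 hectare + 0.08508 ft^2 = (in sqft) 6538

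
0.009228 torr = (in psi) 0.0001784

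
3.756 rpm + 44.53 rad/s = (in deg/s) 2574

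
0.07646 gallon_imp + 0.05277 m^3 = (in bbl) 0.3341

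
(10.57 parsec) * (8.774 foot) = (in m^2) 8.722e+17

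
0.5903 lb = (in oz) 9.445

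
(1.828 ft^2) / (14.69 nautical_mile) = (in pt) 0.01769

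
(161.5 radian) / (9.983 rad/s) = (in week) 2.675e-05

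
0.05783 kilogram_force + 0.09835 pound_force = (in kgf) 0.1024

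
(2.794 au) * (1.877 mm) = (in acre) 1.939e+05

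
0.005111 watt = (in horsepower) 6.854e-06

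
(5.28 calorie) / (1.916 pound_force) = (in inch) 102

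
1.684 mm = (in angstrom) 1.684e+07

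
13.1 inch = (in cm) 33.27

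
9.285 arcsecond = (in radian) 4.501e-05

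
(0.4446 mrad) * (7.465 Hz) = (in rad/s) 0.003319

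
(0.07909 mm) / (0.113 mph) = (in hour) 4.349e-07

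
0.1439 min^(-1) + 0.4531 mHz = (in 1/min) 0.1711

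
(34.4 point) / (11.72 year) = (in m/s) 3.283e-11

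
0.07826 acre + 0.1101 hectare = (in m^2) 1418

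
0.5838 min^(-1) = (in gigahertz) 9.73e-12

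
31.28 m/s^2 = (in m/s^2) 31.28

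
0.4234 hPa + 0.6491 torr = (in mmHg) 0.9667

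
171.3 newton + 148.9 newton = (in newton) 320.2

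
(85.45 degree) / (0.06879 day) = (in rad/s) 0.0002509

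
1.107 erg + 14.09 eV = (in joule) 1.107e-07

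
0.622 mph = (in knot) 0.5405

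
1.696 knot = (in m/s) 0.8725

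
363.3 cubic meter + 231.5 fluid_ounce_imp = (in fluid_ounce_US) 1.228e+07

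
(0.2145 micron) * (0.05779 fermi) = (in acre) 3.063e-27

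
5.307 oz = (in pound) 0.3317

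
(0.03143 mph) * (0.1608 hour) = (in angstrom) 8.134e+10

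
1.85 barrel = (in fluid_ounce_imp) 1.035e+04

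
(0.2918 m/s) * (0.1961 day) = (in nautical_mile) 2.67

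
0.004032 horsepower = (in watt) 3.007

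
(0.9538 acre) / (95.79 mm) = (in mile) 25.04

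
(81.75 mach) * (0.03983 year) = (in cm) 3.496e+12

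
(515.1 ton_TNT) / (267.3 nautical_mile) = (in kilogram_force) 4.439e+05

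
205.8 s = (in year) 6.526e-06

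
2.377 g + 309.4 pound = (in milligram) 1.403e+08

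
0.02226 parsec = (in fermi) 6.869e+29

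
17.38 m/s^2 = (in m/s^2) 17.38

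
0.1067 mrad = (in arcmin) 0.3668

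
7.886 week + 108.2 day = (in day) 163.4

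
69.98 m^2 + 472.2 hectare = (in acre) 1167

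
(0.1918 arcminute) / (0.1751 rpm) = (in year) 9.648e-11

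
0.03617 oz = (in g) 1.025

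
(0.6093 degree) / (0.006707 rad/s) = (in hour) 0.0004404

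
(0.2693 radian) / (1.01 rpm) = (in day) 2.947e-05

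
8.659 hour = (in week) 0.05154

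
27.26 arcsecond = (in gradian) 0.008414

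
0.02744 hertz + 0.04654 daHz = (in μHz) 4.928e+05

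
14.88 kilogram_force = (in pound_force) 32.8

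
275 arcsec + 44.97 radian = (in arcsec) 9.276e+06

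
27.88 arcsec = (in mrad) 0.1352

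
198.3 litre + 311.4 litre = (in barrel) 3.206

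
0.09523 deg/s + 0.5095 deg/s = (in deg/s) 0.6047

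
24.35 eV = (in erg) 3.901e-11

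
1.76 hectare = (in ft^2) 1.894e+05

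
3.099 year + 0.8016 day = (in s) 9.78e+07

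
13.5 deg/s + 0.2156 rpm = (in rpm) 2.466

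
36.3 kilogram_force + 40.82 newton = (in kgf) 40.46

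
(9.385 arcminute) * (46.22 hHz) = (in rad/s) 12.62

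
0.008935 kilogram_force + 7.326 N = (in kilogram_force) 0.756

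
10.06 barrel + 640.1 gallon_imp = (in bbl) 28.36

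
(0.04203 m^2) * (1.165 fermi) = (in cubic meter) 4.896e-17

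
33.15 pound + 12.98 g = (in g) 1.505e+04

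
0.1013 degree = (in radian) 0.001768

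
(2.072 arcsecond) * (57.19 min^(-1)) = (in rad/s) 9.575e-06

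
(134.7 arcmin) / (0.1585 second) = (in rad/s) 0.2472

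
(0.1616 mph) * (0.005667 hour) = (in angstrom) 1.474e+10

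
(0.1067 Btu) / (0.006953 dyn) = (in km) 1.619e+06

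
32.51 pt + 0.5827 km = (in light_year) 6.159e-14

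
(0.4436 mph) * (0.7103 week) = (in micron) 8.519e+10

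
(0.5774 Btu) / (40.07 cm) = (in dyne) 1.52e+08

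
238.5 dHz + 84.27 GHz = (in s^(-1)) 8.427e+10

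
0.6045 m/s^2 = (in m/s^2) 0.6045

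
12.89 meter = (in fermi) 1.289e+16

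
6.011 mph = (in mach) 0.007892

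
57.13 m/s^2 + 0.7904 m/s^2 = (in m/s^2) 57.92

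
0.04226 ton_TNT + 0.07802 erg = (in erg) 1.768e+15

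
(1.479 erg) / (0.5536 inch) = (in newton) 1.052e-05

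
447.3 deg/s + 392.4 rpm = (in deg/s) 2802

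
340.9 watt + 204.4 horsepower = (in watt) 1.528e+05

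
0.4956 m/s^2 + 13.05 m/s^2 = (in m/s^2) 13.55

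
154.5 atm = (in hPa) 1.565e+05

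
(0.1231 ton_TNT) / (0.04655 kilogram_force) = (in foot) 3.702e+09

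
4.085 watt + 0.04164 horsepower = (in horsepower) 0.04712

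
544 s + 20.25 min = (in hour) 0.4886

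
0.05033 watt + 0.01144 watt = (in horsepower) 8.283e-05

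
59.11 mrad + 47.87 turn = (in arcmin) 1.034e+06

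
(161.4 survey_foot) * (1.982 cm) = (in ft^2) 10.5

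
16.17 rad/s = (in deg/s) 926.5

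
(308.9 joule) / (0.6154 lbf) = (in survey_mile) 0.07012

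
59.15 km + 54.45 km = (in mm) 1.136e+08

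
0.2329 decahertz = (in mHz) 2329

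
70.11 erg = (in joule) 7.011e-06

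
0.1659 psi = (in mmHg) 8.58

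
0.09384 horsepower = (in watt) 69.98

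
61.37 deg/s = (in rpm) 10.23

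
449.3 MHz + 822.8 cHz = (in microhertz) 4.493e+14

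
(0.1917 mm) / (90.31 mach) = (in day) 7.215e-14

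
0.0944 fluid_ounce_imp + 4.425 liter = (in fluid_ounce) 149.7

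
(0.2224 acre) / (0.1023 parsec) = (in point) 8.082e-10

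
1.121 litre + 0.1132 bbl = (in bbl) 0.1203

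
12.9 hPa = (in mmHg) 9.676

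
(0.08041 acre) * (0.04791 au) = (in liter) 2.332e+15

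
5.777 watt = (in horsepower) 0.007747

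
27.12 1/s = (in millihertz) 2.712e+04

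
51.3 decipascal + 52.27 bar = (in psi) 758.1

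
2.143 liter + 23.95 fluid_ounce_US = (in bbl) 0.01793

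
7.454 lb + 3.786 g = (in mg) 3.385e+06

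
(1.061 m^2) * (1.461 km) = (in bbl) 9750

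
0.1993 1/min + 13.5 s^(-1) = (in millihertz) 1.35e+04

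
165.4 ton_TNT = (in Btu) 6.559e+08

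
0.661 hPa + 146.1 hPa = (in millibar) 146.8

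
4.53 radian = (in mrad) 4530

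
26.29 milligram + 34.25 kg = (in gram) 3.425e+04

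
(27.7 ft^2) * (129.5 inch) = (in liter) 8465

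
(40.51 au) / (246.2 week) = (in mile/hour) 9.104e+04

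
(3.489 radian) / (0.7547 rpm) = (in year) 1.4e-06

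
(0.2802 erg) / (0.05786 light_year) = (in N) 5.119e-23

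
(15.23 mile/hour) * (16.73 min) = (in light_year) 7.224e-13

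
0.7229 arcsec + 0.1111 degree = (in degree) 0.1113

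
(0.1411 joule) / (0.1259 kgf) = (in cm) 11.43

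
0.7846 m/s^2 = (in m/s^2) 0.7846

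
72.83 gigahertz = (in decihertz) 7.283e+11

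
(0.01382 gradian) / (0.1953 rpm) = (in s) 0.01061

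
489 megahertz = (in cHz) 4.89e+10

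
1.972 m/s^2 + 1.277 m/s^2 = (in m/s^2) 3.249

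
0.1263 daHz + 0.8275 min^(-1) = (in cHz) 127.7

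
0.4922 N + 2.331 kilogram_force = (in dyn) 2.335e+06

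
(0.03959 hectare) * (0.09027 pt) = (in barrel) 0.0793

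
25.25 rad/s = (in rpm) 241.1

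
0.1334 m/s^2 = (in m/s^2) 0.1334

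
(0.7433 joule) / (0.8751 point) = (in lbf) 541.3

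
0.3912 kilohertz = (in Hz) 391.2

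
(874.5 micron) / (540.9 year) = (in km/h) 1.846e-13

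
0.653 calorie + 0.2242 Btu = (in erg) 2.393e+09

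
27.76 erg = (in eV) 1.733e+13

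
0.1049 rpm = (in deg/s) 0.6294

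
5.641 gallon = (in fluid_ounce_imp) 751.5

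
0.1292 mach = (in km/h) 158.4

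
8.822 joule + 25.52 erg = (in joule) 8.822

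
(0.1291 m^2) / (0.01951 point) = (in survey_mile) 11.66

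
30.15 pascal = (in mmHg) 0.2261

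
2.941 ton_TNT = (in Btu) 1.166e+07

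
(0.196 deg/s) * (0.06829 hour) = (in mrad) 841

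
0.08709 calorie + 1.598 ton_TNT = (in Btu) 6.337e+06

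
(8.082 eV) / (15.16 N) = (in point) 2.421e-16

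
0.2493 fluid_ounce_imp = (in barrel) 4.455e-05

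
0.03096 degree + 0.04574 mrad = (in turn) 9.328e-05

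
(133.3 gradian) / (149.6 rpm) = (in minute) 0.002228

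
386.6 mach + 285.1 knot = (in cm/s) 1.318e+07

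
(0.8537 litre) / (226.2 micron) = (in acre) 0.0009326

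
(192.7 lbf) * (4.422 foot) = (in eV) 7.211e+21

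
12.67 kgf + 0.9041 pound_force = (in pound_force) 28.84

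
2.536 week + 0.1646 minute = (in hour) 426.1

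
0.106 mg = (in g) 0.000106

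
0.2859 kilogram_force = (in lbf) 0.6303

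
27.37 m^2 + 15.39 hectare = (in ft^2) 1.657e+06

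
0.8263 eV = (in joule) 1.324e-19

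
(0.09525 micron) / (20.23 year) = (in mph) 3.34e-16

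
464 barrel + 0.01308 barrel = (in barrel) 464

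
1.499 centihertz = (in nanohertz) 1.499e+07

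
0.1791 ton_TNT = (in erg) 7.494e+15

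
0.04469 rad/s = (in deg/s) 2.561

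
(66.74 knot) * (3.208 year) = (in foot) 1.14e+10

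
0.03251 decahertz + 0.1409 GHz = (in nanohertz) 1.409e+17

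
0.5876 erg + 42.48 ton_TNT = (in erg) 1.777e+18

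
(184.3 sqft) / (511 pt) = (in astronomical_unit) 6.349e-10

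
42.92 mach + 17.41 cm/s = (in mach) 42.92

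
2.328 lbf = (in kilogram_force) 1.056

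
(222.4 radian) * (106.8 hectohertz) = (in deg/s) 1.361e+08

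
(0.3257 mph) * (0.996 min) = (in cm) 870.1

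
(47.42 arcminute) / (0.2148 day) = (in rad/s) 7.433e-07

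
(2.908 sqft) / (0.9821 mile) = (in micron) 170.9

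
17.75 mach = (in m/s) 6044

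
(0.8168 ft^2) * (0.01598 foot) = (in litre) 0.3696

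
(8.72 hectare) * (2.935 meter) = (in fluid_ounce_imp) 9.008e+09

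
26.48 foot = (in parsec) 2.616e-16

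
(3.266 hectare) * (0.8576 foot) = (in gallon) 2.255e+06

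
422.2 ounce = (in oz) 422.2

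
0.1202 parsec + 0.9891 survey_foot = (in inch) 1.46e+17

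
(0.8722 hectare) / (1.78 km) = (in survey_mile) 0.003045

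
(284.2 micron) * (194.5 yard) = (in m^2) 0.05055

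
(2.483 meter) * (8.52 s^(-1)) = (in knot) 41.12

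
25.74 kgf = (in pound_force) 56.75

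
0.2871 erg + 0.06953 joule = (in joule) 0.06953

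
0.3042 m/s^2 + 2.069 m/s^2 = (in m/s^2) 2.373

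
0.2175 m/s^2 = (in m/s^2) 0.2175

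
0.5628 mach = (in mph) 428.7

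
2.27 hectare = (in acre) 5.609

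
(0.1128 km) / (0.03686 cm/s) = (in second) 3.06e+05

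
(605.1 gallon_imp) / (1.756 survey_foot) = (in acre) 0.00127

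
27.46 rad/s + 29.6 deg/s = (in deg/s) 1603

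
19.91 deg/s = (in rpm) 3.318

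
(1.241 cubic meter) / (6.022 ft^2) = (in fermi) 2.218e+15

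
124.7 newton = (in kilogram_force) 12.72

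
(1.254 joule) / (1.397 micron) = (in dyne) 8.976e+10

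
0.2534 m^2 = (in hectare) 2.534e-05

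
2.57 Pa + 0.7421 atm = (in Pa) 7.52e+04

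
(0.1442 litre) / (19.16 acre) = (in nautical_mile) 1.004e-12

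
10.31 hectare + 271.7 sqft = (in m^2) 1.031e+05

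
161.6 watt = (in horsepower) 0.2167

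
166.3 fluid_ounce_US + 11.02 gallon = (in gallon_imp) 10.26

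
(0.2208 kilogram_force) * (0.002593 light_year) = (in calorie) 1.27e+13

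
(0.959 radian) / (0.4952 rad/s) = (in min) 0.03228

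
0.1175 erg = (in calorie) 2.808e-09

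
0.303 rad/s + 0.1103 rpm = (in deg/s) 18.02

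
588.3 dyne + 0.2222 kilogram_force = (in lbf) 0.4912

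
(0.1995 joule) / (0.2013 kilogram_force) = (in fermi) 1.011e+14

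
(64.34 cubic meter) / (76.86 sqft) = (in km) 0.009011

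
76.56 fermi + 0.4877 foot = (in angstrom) 1.487e+09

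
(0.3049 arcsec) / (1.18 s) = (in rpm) 1.196e-05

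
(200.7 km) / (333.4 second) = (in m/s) 602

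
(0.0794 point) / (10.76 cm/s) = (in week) 4.304e-10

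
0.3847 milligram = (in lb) 8.481e-07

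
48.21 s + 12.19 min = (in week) 0.001289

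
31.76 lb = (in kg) 14.41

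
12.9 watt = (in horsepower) 0.0173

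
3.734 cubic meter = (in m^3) 3.734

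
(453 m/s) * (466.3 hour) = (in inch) 2.994e+10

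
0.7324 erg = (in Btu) 6.942e-11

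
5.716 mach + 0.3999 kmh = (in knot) 3784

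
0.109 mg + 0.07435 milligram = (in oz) 6.467e-06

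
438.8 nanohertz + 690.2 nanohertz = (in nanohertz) 1129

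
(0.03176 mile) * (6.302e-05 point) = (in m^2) 1.136e-06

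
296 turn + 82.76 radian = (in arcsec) 4.007e+08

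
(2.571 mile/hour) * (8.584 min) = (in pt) 1.678e+06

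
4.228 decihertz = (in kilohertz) 0.0004228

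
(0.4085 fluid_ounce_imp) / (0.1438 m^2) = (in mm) 0.08071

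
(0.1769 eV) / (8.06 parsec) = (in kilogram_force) 1.162e-38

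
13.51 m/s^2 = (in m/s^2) 13.51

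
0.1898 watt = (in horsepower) 0.0002545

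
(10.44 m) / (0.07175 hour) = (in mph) 0.09041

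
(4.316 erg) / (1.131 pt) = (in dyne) 108.2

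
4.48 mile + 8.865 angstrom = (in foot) 2.365e+04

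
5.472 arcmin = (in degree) 0.0912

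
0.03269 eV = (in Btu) 4.964e-24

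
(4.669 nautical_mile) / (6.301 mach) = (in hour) 0.00112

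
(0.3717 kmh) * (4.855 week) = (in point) 8.594e+08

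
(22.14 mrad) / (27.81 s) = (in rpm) 0.007602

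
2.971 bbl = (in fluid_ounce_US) 1.597e+04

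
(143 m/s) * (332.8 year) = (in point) 4.254e+15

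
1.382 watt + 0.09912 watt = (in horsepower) 0.001986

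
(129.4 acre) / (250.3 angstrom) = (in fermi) 2.092e+28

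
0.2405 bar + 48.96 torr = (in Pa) 3.058e+04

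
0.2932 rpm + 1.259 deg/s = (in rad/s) 0.05268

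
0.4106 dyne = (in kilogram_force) 4.187e-07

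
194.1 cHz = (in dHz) 19.41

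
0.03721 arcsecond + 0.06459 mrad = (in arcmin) 0.2227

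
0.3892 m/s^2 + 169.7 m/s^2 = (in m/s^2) 170.1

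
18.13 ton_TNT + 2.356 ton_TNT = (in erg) 8.571e+17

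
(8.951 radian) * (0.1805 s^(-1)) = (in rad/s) 1.616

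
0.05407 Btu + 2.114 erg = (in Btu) 0.05407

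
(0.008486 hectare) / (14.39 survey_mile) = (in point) 10.39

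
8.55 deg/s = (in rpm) 1.425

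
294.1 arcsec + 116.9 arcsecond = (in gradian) 0.1269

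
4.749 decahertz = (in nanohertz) 4.749e+10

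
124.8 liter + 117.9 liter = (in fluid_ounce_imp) 8542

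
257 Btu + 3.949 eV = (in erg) 2.711e+12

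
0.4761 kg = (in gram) 476.1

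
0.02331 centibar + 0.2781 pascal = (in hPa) 0.2359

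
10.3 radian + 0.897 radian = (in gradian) 712.8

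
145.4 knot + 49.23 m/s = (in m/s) 124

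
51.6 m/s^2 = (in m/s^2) 51.6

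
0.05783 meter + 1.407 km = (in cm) 1.407e+05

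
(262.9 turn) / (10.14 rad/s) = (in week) 0.0002694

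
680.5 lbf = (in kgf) 308.7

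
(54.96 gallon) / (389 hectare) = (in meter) 5.348e-08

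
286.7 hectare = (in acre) 708.5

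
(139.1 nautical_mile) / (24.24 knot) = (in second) 2.066e+04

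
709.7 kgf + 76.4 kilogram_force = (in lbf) 1733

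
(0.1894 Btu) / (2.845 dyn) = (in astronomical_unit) 4.695e-05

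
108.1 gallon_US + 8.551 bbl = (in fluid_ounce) 5.981e+04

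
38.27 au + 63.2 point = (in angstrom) 5.725e+22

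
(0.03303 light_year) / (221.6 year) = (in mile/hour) 1e+05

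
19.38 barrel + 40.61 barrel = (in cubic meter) 9.538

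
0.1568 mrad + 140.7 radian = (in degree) 8062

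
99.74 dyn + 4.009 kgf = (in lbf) 8.839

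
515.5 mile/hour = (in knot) 448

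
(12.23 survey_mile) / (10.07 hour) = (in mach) 0.001595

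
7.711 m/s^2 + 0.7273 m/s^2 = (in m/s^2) 8.438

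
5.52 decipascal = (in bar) 5.52e-06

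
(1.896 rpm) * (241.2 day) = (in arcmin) 1.422e+10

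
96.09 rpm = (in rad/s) 10.06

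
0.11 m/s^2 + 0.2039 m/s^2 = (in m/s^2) 0.3139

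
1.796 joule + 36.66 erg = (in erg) 1.796e+07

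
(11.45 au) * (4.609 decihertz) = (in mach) 2.319e+09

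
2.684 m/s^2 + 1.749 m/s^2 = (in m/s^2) 4.433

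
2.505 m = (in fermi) 2.505e+15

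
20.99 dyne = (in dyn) 20.99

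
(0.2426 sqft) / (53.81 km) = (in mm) 0.0004188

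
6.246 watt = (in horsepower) 0.008376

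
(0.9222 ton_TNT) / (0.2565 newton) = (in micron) 1.504e+16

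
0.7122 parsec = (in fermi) 2.198e+31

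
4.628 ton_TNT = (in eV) 1.209e+29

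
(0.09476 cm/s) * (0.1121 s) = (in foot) 0.0003485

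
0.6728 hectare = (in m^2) 6728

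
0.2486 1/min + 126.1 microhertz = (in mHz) 4.269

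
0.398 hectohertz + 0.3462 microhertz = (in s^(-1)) 39.8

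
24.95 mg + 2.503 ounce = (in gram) 70.98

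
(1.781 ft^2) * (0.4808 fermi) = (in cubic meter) 7.955e-17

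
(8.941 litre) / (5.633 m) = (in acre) 3.922e-07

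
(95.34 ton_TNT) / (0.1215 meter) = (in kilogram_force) 3.348e+11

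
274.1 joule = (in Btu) 0.2598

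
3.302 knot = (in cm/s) 169.9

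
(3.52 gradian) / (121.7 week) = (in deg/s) 4.304e-08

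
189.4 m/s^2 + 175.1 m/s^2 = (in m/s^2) 364.5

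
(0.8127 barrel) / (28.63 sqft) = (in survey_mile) 3.019e-05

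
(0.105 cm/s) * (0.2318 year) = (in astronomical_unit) 5.131e-08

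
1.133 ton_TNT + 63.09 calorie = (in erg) 4.74e+16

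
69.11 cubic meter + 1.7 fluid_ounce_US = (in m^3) 69.11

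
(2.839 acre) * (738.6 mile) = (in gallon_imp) 3.004e+12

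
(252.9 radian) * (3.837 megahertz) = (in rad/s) 9.704e+08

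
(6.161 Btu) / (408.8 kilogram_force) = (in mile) 0.001008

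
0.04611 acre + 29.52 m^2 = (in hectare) 0.02161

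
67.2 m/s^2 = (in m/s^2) 67.2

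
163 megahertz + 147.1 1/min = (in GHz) 0.163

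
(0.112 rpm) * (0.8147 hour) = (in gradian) 2190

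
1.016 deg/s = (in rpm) 0.1693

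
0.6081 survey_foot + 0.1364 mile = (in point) 6.228e+05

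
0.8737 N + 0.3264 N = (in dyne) 1.2e+05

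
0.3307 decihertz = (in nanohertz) 3.307e+07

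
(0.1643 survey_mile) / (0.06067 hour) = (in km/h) 4.358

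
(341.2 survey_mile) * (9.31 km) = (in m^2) 5.112e+09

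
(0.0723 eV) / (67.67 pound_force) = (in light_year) 4.068e-39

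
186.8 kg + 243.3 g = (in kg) 187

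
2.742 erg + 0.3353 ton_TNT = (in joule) 1.403e+09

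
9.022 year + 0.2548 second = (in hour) 7.903e+04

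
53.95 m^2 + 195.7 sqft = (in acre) 0.01782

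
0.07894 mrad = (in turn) 1.256e-05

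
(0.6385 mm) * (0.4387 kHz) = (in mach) 0.0008226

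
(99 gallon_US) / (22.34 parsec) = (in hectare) 5.436e-23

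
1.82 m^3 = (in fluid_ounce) 6.154e+04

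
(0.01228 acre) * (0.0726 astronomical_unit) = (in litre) 5.397e+14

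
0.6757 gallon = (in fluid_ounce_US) 86.49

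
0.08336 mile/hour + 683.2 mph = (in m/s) 305.5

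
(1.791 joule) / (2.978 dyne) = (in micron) 6.014e+10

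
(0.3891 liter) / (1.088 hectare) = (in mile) 2.222e-11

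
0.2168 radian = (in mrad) 216.8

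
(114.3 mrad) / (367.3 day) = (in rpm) 3.439e-08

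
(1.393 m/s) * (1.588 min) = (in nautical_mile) 0.07167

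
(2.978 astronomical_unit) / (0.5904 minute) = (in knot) 2.445e+10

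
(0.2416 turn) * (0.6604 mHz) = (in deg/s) 0.05744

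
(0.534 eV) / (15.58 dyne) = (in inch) 2.162e-14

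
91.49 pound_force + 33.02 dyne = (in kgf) 41.5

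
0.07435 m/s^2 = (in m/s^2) 0.07435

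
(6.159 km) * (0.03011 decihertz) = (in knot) 36.05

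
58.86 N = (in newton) 58.86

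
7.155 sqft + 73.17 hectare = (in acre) 180.8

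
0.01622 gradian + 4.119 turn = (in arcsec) 5.338e+06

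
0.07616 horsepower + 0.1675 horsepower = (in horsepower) 0.2437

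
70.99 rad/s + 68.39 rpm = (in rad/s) 78.15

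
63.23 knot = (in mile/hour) 72.76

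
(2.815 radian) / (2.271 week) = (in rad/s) 2.05e-06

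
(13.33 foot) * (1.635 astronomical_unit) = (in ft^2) 1.07e+13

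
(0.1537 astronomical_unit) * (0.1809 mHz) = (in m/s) 4.159e+06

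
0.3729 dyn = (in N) 3.729e-06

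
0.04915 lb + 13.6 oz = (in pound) 0.8992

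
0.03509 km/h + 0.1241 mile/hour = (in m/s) 0.06522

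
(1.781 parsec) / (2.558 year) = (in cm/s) 6.813e+10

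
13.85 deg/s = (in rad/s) 0.2417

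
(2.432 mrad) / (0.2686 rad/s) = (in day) 1.048e-07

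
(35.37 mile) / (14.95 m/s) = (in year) 0.0001207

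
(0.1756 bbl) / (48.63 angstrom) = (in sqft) 6.179e+07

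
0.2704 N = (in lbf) 0.06079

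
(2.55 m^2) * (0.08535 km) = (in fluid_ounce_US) 7.359e+06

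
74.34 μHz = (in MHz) 7.434e-11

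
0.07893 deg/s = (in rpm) 0.01316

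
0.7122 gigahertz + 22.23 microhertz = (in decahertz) 7.122e+07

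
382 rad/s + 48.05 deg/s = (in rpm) 3656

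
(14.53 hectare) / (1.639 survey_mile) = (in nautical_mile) 0.02974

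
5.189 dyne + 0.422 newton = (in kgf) 0.04304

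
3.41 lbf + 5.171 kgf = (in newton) 65.88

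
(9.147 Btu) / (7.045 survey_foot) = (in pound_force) 1010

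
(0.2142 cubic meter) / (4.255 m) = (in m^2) 0.05034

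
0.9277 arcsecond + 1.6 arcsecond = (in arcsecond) 2.528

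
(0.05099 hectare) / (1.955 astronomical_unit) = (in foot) 5.72e-09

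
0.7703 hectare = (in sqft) 8.291e+04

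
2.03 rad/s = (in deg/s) 116.3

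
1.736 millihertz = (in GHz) 1.736e-12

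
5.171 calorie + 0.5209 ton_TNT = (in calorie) 5.209e+08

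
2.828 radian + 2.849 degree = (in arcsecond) 5.936e+05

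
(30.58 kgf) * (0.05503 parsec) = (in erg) 5.092e+24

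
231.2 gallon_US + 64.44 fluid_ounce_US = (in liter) 877.1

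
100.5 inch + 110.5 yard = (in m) 103.6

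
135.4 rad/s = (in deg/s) 7758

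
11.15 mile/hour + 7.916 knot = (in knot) 17.61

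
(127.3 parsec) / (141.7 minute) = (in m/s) 4.62e+14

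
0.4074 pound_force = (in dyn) 1.812e+05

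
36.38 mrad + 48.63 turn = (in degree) 1.751e+04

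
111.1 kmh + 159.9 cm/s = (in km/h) 116.9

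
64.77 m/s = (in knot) 125.9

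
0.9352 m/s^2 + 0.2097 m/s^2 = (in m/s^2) 1.145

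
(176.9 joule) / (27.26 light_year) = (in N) 6.859e-16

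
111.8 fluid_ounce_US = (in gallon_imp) 0.7273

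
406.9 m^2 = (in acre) 0.1005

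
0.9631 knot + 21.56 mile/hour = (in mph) 22.67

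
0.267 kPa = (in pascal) 267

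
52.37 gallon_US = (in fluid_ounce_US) 6703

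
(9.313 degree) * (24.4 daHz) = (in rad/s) 39.66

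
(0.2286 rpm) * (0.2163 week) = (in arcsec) 6.459e+08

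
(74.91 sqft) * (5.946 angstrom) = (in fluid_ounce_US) 0.0001399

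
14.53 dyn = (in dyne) 14.53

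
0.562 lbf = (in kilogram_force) 0.2549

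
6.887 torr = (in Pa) 918.2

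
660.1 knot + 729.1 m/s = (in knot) 2077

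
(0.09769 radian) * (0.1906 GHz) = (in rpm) 1.778e+08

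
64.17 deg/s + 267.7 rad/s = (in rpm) 2567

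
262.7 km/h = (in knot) 141.8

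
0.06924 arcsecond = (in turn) 5.343e-08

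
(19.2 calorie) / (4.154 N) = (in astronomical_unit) 1.293e-10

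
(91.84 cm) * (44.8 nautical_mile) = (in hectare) 7.62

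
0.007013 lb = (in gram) 3.181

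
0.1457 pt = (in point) 0.1457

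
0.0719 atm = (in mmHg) 54.64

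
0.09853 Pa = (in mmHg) 0.000739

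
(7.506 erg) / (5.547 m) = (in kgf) 1.38e-08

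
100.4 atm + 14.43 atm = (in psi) 1688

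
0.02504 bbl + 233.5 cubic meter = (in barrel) 1469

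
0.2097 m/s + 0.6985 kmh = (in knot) 0.7848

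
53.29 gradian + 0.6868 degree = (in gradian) 54.05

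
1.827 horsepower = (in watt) 1362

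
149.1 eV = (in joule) 2.389e-17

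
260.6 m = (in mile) 0.1619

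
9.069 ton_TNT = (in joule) 3.794e+10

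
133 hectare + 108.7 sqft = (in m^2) 1.33e+06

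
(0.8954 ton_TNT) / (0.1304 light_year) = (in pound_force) 6.827e-07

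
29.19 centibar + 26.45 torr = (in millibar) 327.2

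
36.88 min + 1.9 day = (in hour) 46.21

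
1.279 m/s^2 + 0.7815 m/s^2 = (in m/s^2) 2.06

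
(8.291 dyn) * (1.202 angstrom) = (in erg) 9.966e-08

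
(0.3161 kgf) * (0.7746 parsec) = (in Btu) 7.023e+13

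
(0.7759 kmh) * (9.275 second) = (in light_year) 2.113e-16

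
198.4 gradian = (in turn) 0.496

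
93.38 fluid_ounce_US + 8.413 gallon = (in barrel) 0.2177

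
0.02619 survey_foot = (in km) 7.983e-06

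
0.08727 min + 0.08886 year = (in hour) 778.4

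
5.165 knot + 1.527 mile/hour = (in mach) 0.009808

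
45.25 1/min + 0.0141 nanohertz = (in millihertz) 754.2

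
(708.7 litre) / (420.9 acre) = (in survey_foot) 1.365e-06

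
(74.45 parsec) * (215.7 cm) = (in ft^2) 5.334e+19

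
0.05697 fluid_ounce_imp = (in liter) 0.001619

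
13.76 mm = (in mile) 8.55e-06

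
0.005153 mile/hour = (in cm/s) 0.2304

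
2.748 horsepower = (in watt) 2049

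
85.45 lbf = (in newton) 380.1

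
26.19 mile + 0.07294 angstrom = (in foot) 1.383e+05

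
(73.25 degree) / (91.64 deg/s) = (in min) 0.01332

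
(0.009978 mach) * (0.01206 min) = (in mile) 0.001528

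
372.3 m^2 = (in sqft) 4007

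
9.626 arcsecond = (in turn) 7.427e-06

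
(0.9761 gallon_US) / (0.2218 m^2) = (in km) 1.666e-05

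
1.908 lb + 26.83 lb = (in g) 1.304e+04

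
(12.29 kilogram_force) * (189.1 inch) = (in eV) 3.613e+21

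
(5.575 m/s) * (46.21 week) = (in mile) 9.682e+04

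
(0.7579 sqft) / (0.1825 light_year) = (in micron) 4.078e-11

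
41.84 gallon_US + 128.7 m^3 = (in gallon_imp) 2.834e+04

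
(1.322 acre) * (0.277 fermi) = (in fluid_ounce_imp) 5.216e-08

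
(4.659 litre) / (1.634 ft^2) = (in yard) 0.03356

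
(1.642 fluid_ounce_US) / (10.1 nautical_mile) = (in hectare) 2.596e-13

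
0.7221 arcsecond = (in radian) 3.501e-06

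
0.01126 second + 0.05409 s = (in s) 0.06535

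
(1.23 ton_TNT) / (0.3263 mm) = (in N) 1.577e+13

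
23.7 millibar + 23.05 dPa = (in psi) 0.3441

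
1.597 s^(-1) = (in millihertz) 1597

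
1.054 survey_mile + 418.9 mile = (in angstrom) 6.759e+15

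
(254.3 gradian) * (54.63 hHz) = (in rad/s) 2.182e+04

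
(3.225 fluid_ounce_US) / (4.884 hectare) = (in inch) 7.688e-08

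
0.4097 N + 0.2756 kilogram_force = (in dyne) 3.112e+05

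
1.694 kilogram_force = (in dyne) 1.661e+06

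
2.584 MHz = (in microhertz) 2.584e+12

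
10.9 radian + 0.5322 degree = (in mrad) 1.091e+04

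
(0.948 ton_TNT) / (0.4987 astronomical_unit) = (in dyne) 5317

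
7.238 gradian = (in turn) 0.0181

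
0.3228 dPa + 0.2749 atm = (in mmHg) 208.9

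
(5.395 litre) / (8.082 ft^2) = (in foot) 0.02357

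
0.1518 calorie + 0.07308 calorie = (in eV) 5.873e+18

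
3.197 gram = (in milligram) 3197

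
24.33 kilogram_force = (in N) 238.6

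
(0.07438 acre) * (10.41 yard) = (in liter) 2.865e+06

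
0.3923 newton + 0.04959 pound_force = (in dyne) 6.129e+04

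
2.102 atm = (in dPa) 2.13e+06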